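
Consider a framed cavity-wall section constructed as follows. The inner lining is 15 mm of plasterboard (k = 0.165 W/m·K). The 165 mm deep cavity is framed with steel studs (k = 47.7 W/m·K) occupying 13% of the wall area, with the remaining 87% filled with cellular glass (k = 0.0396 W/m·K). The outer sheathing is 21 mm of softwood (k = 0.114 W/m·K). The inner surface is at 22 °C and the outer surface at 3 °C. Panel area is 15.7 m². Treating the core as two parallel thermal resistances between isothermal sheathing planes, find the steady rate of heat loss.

Q ≈ 989 W

Sheathing layers in series; stud and cavity paths in parallel between them.
R_inner = 0.015/(0.165×15.7) = 0.00579 K/W
R_stud  = 0.165/(47.7×0.13×15.7) = 0.001695 K/W
R_cav   = 0.165/(0.0396×0.87×15.7) = 0.305 K/W
1/R_core = 1/R_stud + 1/R_cav → R_core = 0.001685 K/W
R_outer = 0.021/(0.114×15.7) = 0.01173 K/W
R_total = 0.01921 K/W
Q = ΔT/R_total = 19/0.01921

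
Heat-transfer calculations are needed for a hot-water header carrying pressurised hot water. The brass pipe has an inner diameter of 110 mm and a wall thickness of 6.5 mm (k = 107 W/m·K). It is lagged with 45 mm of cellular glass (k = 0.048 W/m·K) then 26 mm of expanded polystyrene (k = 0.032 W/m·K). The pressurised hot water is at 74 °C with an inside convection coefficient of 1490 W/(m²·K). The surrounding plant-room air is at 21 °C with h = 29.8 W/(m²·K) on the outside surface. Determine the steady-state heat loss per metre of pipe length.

Treating each annulus and film as a series resistance:
R_inner film = 1/(h_i·2πr₁L) = 1/(1490×2π×0.055×1) = 0.001942 K/W
R_brass pipe wall = ln(61.5/55)/(2π×107×1) = 1.662×10^-4 K/W
R_cellular glass = ln(106.5/61.5)/(2π×0.048×1) = 1.821 K/W
R_expanded polystyrene = ln(132.5/106.5)/(2π×0.032×1) = 1.086 K/W
R_outer film = 1/(h_o·2πr_oL) = 1/(29.8×2π×0.1325×1) = 0.04031 K/W
R_total = 2.95 K/W
Q = ΔT/R_total = 53/2.95

q′ ≈ 18 W/m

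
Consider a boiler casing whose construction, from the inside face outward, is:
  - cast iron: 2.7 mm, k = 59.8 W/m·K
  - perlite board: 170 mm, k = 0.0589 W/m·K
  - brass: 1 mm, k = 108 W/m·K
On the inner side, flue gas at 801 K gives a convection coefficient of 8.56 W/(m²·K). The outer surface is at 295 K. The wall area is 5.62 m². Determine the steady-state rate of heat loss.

Q ≈ 947 W

Model the wall as resistances in series:
R_inner film = 1/(h_i·A) = 1/(8.56×5.62) = 0.02079 K/W
R_cast iron = L/(kA) = 0.0027/(59.8×5.62) = 8.034×10^-6 K/W
R_perlite board = L/(kA) = 0.17/(0.0589×5.62) = 0.5136 K/W
R_brass = L/(kA) = 0.001/(108×5.62) = 1.648×10^-6 K/W
R_total = 0.5344 K/W
Q = ΔT / R_total = 506 / 0.5344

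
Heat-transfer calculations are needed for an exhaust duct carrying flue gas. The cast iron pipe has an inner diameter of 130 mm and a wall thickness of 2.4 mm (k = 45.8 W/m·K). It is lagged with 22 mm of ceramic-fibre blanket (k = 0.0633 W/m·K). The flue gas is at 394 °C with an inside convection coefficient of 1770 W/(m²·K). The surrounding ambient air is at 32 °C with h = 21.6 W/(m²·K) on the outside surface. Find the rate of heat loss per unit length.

Cylindrical conduction, so R = ln(r₂/r₁)/(2πkL) per layer, in series:
R_inner film = 1/(h_i·2πr₁L) = 1/(1770×2π×0.065×1) = 0.001383 K/W
R_cast iron pipe wall = ln(67.4/65)/(2π×45.8×1) = 1.26×10^-4 K/W
R_ceramic-fibre blanket = ln(89.4/67.4)/(2π×0.0633×1) = 0.7102 K/W
R_outer film = 1/(h_o·2πr_oL) = 1/(21.6×2π×0.0894×1) = 0.08242 K/W
R_total = 0.7942 K/W
Q = ΔT/R_total = 362/0.7942

q′ ≈ 456 W/m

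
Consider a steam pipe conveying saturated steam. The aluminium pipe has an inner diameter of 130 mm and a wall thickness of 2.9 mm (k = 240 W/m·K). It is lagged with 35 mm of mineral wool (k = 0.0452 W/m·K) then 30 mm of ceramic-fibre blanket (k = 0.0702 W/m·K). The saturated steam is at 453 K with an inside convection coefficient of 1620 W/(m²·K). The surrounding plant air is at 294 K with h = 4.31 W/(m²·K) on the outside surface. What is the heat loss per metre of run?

q′ ≈ 68.4 W/m

Treating each annulus and film as a series resistance:
R_inner film = 1/(h_i·2πr₁L) = 1/(1620×2π×0.065×1) = 0.001511 K/W
R_aluminium pipe wall = ln(67.9/65)/(2π×240×1) = 2.895×10^-5 K/W
R_mineral wool = ln(102.9/67.9)/(2π×0.0452×1) = 1.464 K/W
R_ceramic-fibre blanket = ln(132.9/102.9)/(2π×0.0702×1) = 0.58 K/W
R_outer film = 1/(h_o·2πr_oL) = 1/(4.31×2π×0.1329×1) = 0.2779 K/W
R_total = 2.323 K/W
Q = ΔT/R_total = 159/2.323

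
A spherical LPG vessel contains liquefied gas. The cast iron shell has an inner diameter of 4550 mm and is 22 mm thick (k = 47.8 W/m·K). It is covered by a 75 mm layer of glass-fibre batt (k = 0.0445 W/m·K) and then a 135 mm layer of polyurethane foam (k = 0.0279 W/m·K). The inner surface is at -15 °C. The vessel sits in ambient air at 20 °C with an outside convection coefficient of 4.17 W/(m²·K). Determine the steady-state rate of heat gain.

Q ≈ 379 W

Each spherical layer contributes R = (1/r_i − 1/r_o)/(4πk):
R_cast iron shell = (1/2.275 − 1/2.297)/(4π×47.8) = 7.009×10^-6 K/W
R_glass-fibre batt = (1/2.297 − 1/2.372)/(4π×0.0445) = 0.02462 K/W
R_polyurethane foam = (1/2.372 − 1/2.507)/(4π×0.0279) = 0.06475 K/W
R_outer film = 1/(h·4πr_o²) = 1/(4.17×4π×2.507²) = 0.003036 K/W
R_total = 0.09241 K/W
Q = ΔT/R_total = 35/0.09241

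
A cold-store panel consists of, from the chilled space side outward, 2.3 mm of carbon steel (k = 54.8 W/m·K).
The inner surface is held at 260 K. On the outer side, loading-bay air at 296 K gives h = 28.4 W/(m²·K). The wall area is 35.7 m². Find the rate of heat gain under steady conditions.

Q ≈ 36500 W

Thermal resistances in series:
R_carbon steel = L/(kA) = 0.0023/(54.8×35.7) = 1.176×10^-6 K/W
R_outer film = 1/(h_o·A) = 1/(28.4×35.7) = 9.863×10^-4 K/W
R_total = 9.875×10^-4 K/W
Q = ΔT / R_total = 36 / 9.875×10^-4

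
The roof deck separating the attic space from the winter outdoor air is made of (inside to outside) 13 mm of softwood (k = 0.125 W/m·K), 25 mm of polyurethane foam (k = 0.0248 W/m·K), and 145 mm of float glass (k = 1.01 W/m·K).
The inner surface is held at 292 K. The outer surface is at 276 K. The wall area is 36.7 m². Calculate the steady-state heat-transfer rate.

Model the wall as resistances in series:
R_softwood = L/(kA) = 0.013/(0.125×36.7) = 0.002834 K/W
R_polyurethane foam = L/(kA) = 0.025/(0.0248×36.7) = 0.02747 K/W
R_float glass = L/(kA) = 0.145/(1.01×36.7) = 0.003912 K/W
R_total = 0.03421 K/W
Q = ΔT / R_total = 16 / 0.03421

Q ≈ 468 W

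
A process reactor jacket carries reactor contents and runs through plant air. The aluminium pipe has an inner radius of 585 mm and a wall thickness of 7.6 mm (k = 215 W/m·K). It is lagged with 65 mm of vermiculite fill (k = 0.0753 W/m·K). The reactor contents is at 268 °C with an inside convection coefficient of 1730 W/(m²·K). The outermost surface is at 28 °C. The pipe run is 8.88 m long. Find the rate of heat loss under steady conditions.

Q ≈ 9680 W

Radial resistances (cylindrical: R_cond = ln(r_o/r_i)/(2πkL), R_conv = 1/(h·2πrL)):
R_inner film = 1/(h_i·2πr₁L) = 1/(1730×2π×0.585×8.88) = 1.771×10^-5 K/W
R_aluminium pipe wall = ln(592.6/585)/(2π×215×8.88) = 1.076×10^-6 K/W
R_vermiculite fill = ln(657.6/592.6)/(2π×0.0753×8.88) = 0.02477 K/W
R_total = 0.02479 K/W
Q = ΔT/R_total = 240/0.02479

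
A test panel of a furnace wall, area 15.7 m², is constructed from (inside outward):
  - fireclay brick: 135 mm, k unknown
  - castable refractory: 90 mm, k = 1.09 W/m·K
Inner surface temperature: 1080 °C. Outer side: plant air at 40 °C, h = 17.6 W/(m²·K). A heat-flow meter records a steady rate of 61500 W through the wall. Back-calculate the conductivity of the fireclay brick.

k ≈ 1.07 W/(m·K)

Using the resistance-network approach (series):
R_castable refractory = L/(kA) = 0.09/(1.09×15.7) = 0.005259 K/W
R_outer film = 1/(h_o·A) = 1/(17.6×15.7) = 0.003619 K/W
Sum of known resistances R_other = 0.008878 K/W
Total R = ΔT/Q = 1040/61500 = 0.01691 K/W
R_fireclay brick = R_total − R_other = 0.008032 K/W
k = L/(R·A) = 0.135/(0.008032×15.7)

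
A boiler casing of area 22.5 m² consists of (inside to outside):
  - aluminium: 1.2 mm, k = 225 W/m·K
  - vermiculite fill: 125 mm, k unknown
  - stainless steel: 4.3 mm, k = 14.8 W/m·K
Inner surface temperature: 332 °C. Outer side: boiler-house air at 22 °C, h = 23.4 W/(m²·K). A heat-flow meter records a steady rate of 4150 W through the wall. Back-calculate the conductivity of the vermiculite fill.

Thermal resistances in series:
R_aluminium = L/(kA) = 0.0012/(225×22.5) = 2.37×10^-7 K/W
R_stainless steel = L/(kA) = 0.0043/(14.8×22.5) = 1.291×10^-5 K/W
R_outer film = 1/(h_o·A) = 1/(23.4×22.5) = 0.001899 K/W
Sum of known resistances R_other = 0.001912 K/W
Total R = ΔT/Q = 310/4150 = 0.0747 K/W
R_vermiculite fill = R_total − R_other = 0.07279 K/W
k = L/(R·A) = 0.125/(0.07279×22.5)

k ≈ 0.0763 W/(m·K)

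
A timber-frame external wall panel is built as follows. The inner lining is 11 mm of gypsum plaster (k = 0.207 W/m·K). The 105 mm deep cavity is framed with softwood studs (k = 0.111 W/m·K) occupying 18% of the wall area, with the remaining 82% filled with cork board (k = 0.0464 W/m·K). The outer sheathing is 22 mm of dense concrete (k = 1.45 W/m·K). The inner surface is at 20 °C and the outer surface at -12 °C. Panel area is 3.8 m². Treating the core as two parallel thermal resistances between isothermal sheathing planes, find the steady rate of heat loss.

Sheathing layers in series; stud and cavity paths in parallel between them.
R_inner = 0.011/(0.207×3.8) = 0.01398 K/W
R_stud  = 0.105/(0.111×0.18×3.8) = 1.383 K/W
R_cav   = 0.105/(0.0464×0.82×3.8) = 0.7262 K/W
1/R_core = 1/R_stud + 1/R_cav → R_core = 0.4762 K/W
R_outer = 0.022/(1.45×3.8) = 0.003993 K/W
R_total = 0.4942 K/W
Q = ΔT/R_total = 32/0.4942

Q ≈ 64.8 W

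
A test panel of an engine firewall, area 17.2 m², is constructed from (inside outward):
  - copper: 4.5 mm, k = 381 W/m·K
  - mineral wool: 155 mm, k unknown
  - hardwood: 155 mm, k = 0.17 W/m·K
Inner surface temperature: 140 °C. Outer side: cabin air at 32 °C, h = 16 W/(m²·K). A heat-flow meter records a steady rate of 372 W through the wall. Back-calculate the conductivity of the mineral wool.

k ≈ 0.0386 W/(m·K)

Thermal resistances in series:
R_copper = L/(kA) = 0.0045/(381×17.2) = 6.867×10^-7 K/W
R_hardwood = L/(kA) = 0.155/(0.17×17.2) = 0.05301 K/W
R_outer film = 1/(h_o·A) = 1/(16×17.2) = 0.003634 K/W
Sum of known resistances R_other = 0.05664 K/W
Total R = ΔT/Q = 108/372 = 0.2903 K/W
R_mineral wool = R_total − R_other = 0.2337 K/W
k = L/(R·A) = 0.155/(0.2337×17.2)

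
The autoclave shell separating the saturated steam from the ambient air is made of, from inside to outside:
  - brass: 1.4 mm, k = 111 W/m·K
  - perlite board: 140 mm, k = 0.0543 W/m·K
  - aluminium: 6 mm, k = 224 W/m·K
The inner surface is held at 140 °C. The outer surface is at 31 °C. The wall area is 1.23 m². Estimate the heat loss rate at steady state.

Model the wall as resistances in series:
R_brass = L/(kA) = 0.0014/(111×1.23) = 1.025×10^-5 K/W
R_perlite board = L/(kA) = 0.14/(0.0543×1.23) = 2.096 K/W
R_aluminium = L/(kA) = 0.006/(224×1.23) = 2.178×10^-5 K/W
R_total = 2.096 K/W
Q = ΔT / R_total = 109 / 2.096

Q ≈ 52 W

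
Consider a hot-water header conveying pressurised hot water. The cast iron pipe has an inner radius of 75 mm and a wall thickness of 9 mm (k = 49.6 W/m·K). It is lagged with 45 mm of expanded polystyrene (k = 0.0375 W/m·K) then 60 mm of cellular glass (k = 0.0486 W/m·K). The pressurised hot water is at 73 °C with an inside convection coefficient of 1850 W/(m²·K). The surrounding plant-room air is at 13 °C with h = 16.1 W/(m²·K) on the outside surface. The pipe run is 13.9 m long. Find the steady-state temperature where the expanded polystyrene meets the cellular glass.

T ≈ 38 °C

Cylindrical conduction, so R = ln(r₂/r₁)/(2πkL) per layer, in series:
R_inner film = 1/(h_i·2πr₁L) = 1/(1850×2π×0.075×13.9) = 8.252×10^-5 K/W
R_cast iron pipe wall = ln(84/75)/(2π×49.6×13.9) = 2.616×10^-5 K/W
R_expanded polystyrene = ln(129/84)/(2π×0.0375×13.9) = 0.131 K/W
R_cellular glass = ln(189/129)/(2π×0.0486×13.9) = 0.08998 K/W
R_outer film = 1/(h_o·2πr_oL) = 1/(16.1×2π×0.189×13.9) = 0.003763 K/W
R_total = 0.2248 K/W
Q = ΔT/R_total = 60/0.2248
Q = 267 W
T_interface = T_inner − Q·ΣR(inner→interface) = 73 − 267×0.1311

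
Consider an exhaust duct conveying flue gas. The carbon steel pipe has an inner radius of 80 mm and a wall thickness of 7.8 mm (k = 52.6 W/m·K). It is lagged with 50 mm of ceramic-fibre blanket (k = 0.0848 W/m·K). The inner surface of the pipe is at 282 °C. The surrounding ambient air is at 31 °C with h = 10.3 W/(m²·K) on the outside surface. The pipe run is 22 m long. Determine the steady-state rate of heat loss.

Q ≈ 5760 W

For a radial system each layer contributes R = ln(r_out/r_in)/(2πkL); films add R = 1/(hA).
R_carbon steel pipe wall = ln(87.8/80)/(2π×52.6×22) = 1.28×10^-5 K/W
R_ceramic-fibre blanket = ln(137.8/87.8)/(2π×0.0848×22) = 0.03845 K/W
R_outer film = 1/(h_o·2πr_oL) = 1/(10.3×2π×0.1378×22) = 0.005097 K/W
R_total = 0.04356 K/W
Q = ΔT/R_total = 251/0.04356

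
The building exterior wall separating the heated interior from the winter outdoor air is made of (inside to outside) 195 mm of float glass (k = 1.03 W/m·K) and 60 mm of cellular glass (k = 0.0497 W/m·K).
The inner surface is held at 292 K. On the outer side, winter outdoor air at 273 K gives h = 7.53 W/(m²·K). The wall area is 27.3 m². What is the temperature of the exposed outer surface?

T ≈ 275 K

Model the wall as resistances in series:
R_float glass = L/(kA) = 0.195/(1.03×27.3) = 0.006935 K/W
R_cellular glass = L/(kA) = 0.06/(0.0497×27.3) = 0.04422 K/W
R_outer film = 1/(h_o·A) = 1/(7.53×27.3) = 0.004865 K/W
R_total = 0.05602 K/W;  Q = ΔT/R_total = 19/0.05602 = 339.2 W
T_interface = T_inner − Q·ΣR(inner→interface) = 292 − 339×0.05116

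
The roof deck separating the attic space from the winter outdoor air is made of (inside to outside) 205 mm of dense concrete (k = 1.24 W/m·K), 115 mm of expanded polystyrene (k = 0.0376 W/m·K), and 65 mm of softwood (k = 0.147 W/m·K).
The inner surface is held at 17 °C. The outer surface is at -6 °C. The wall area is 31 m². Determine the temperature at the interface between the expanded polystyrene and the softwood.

Thermal resistances in series:
R_dense concrete = L/(kA) = 0.205/(1.24×31) = 0.005333 K/W
R_expanded polystyrene = L/(kA) = 0.115/(0.0376×31) = 0.09866 K/W
R_softwood = L/(kA) = 0.065/(0.147×31) = 0.01426 K/W
R_total = 0.1183 K/W;  Q = ΔT/R_total = 23/0.1183 = 194.5 W
T_interface = T_inner − Q·ΣR(inner→interface) = 17 − 194×0.104

T ≈ -3.23 °C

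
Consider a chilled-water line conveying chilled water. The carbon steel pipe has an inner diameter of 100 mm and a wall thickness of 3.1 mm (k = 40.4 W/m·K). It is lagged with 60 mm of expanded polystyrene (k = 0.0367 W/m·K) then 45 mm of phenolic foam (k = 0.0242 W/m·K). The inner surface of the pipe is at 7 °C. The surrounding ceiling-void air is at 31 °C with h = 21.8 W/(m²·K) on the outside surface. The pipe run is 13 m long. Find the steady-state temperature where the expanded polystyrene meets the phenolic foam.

For a radial system each layer contributes R = ln(r_out/r_in)/(2πkL); films add R = 1/(hA).
R_carbon steel pipe wall = ln(53.1/50)/(2π×40.4×13) = 1.823×10^-5 K/W
R_expanded polystyrene = ln(113.1/53.1)/(2π×0.0367×13) = 0.2522 K/W
R_phenolic foam = ln(158.1/113.1)/(2π×0.0242×13) = 0.1695 K/W
R_outer film = 1/(h_o·2πr_oL) = 1/(21.8×2π×0.1581×13) = 0.003552 K/W
R_total = 0.4252 K/W
Q = ΔT/R_total = 24/0.4252
Q = 56.4 W
T_interface = T_inner + Q·ΣR(inner→interface) = 7 + 56.4×0.2522

T ≈ 21.2 °C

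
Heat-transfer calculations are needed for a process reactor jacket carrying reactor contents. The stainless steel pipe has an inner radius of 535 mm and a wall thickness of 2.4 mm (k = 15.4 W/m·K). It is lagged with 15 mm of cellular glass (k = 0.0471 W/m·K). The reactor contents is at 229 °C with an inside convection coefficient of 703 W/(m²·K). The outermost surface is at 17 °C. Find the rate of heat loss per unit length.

Per-layer cylindrical resistances, series-summed:
R_inner film = 1/(h_i·2πr₁L) = 1/(703×2π×0.535×1) = 4.232×10^-4 K/W
R_stainless steel pipe wall = ln(537.4/535)/(2π×15.4×1) = 4.626×10^-5 K/W
R_cellular glass = ln(552.4/537.4)/(2π×0.0471×1) = 0.09303 K/W
R_total = 0.09349 K/W
Q = ΔT/R_total = 212/0.09349

q′ ≈ 2270 W/m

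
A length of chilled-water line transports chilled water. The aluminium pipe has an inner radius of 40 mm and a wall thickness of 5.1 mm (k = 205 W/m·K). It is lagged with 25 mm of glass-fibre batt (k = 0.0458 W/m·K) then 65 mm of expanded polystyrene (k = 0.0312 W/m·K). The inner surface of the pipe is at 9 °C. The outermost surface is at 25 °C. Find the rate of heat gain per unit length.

Cylindrical conduction, so R = ln(r₂/r₁)/(2πkL) per layer, in series:
R_aluminium pipe wall = ln(45.1/40)/(2π×205×1) = 9.317×10^-5 K/W
R_glass-fibre batt = ln(70.1/45.1)/(2π×0.0458×1) = 1.533 K/W
R_expanded polystyrene = ln(135.1/70.1)/(2π×0.0312×1) = 3.347 K/W
R_total = 4.88 K/W
Q = ΔT/R_total = 16/4.88

q′ ≈ 3.28 W/m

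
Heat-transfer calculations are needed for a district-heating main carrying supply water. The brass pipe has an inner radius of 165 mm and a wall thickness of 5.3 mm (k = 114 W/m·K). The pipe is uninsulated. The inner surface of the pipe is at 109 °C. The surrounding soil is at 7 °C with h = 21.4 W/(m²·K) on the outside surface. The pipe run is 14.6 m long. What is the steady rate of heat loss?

Q ≈ 34100 W

Per-layer cylindrical resistances, series-summed:
R_brass pipe wall = ln(170.3/165)/(2π×114×14.6) = 3.023×10^-6 K/W
R_outer film = 1/(h_o·2πr_oL) = 1/(21.4×2π×0.1703×14.6) = 0.002991 K/W
R_total = 0.002994 K/W
Q = ΔT/R_total = 102/0.002994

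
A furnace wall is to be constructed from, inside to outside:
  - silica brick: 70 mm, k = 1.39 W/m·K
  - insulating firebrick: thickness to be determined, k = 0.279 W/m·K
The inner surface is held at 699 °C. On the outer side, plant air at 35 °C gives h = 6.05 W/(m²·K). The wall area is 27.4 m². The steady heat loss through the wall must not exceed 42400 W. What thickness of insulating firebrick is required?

L ≈ 59.6 mm

Using the resistance-network approach (series):
R_silica brick = L/(kA) = 0.07/(1.39×27.4) = 0.001838 K/W
R_outer film = 1/(h_o·A) = 1/(6.05×27.4) = 0.006032 K/W
Sum of the known resistances R_other = 0.00787 K/W
Required total resistance R_tot = ΔT/Q_allow = 664/42400 = 0.01566 K/W
R_insulating firebrick = R_tot − R_other = 0.00779 K/W
L = R·k·A = 0.00779×0.279×27.4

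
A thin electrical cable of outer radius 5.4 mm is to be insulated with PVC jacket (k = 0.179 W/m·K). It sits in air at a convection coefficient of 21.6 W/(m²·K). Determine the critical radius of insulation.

r_cr ≈ 8.29 mm

For a cylinder r_cr = k/h = 0.179/21.6
r_cr = 8.29 mm; since the bare radius (5.4 mm) is below r_cr, adding a thin layer of insulation will *increase* heat loss.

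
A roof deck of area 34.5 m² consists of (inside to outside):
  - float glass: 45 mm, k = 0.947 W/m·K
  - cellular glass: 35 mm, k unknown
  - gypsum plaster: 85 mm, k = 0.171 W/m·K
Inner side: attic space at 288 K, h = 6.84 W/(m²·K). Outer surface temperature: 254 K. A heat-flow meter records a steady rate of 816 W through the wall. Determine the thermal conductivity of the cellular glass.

Treating each layer as a thermal resistance in series:
R_inner film = 1/(h_i·A) = 1/(6.84×34.5) = 0.004238 K/W
R_float glass = L/(kA) = 0.045/(0.947×34.5) = 0.001377 K/W
R_gypsum plaster = L/(kA) = 0.085/(0.171×34.5) = 0.01441 K/W
Sum of known resistances R_other = 0.02002 K/W
Total R = ΔT/Q = 34/816 = 0.04167 K/W
R_cellular glass = R_total − R_other = 0.02164 K/W
k = L/(R·A) = 0.035/(0.02164×34.5)

k ≈ 0.0469 W/(m·K)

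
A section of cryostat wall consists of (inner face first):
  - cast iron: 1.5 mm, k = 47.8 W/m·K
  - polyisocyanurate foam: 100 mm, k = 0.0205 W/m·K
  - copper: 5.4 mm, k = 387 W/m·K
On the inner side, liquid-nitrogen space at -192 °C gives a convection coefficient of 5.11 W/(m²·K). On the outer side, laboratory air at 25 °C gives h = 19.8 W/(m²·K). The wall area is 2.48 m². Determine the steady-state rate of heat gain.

Treating each layer as a thermal resistance in series:
R_inner film = 1/(h_i·A) = 1/(5.11×2.48) = 0.07891 K/W
R_cast iron = L/(kA) = 0.0015/(47.8×2.48) = 1.265×10^-5 K/W
R_polyisocyanurate foam = L/(kA) = 0.1/(0.0205×2.48) = 1.967 K/W
R_copper = L/(kA) = 0.0054/(387×2.48) = 5.626×10^-6 K/W
R_outer film = 1/(h_o·A) = 1/(19.8×2.48) = 0.02036 K/W
R_total = 2.066 K/W
Q = ΔT / R_total = 217 / 2.066

Q ≈ 105 W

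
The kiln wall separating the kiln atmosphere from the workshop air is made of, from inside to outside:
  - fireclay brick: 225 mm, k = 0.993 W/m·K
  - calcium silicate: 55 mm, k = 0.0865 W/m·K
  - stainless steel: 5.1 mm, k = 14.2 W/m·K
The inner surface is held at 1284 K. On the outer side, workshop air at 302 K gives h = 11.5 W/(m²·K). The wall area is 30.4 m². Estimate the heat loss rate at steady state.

Q ≈ 31400 W

Treating each layer as a thermal resistance in series:
R_fireclay brick = L/(kA) = 0.225/(0.993×30.4) = 0.007453 K/W
R_calcium silicate = L/(kA) = 0.055/(0.0865×30.4) = 0.02092 K/W
R_stainless steel = L/(kA) = 0.0051/(14.2×30.4) = 1.181×10^-5 K/W
R_outer film = 1/(h_o·A) = 1/(11.5×30.4) = 0.00286 K/W
R_total = 0.03124 K/W
Q = ΔT / R_total = 982 / 0.03124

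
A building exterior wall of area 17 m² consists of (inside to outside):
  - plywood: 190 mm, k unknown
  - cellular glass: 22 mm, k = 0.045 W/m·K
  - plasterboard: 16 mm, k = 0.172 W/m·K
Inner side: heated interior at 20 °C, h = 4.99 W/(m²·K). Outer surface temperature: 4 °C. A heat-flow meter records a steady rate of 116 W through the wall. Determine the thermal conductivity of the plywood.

k ≈ 0.122 W/(m·K)

Model the wall as resistances in series:
R_inner film = 1/(h_i·A) = 1/(4.99×17) = 0.01179 K/W
R_cellular glass = L/(kA) = 0.022/(0.045×17) = 0.02876 K/W
R_plasterboard = L/(kA) = 0.016/(0.172×17) = 0.005472 K/W
Sum of known resistances R_other = 0.04602 K/W
Total R = ΔT/Q = 16/116 = 0.1379 K/W
R_plywood = R_total − R_other = 0.09191 K/W
k = L/(R·A) = 0.19/(0.09191×17)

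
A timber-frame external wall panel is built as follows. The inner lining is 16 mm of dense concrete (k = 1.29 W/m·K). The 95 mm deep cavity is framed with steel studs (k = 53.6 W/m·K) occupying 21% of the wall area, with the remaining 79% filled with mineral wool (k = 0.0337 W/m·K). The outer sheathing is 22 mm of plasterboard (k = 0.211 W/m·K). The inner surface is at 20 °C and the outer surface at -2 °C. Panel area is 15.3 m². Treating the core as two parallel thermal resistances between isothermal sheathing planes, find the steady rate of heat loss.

Sheathing layers in series; stud and cavity paths in parallel between them.
R_inner = 0.016/(1.29×15.3) = 8.107×10^-4 K/W
R_stud  = 0.095/(53.6×0.21×15.3) = 5.516×10^-4 K/W
R_cav   = 0.095/(0.0337×0.79×15.3) = 0.2332 K/W
1/R_core = 1/R_stud + 1/R_cav → R_core = 5.503×10^-4 K/W
R_outer = 0.022/(0.211×15.3) = 0.006815 K/W
R_total = 0.008176 K/W
Q = ΔT/R_total = 22/0.008176

Q ≈ 2690 W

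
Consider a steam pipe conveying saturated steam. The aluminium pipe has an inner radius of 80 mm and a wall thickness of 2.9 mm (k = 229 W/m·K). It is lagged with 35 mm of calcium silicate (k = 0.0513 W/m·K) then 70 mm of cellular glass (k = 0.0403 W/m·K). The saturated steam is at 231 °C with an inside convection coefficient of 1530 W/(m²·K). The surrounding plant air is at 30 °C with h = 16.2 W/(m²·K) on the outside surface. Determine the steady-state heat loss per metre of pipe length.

Radial resistances (cylindrical: R_cond = ln(r_o/r_i)/(2πkL), R_conv = 1/(h·2πrL)):
R_inner film = 1/(h_i·2πr₁L) = 1/(1530×2π×0.08×1) = 0.0013 K/W
R_aluminium pipe wall = ln(82.9/80)/(2π×229×1) = 2.475×10^-5 K/W
R_calcium silicate = ln(117.9/82.9)/(2π×0.0513×1) = 1.093 K/W
R_cellular glass = ln(187.9/117.9)/(2π×0.0403×1) = 1.841 K/W
R_outer film = 1/(h_o·2πr_oL) = 1/(16.2×2π×0.1879×1) = 0.05229 K/W
R_total = 2.987 K/W
Q = ΔT/R_total = 201/2.987

q′ ≈ 67.3 W/m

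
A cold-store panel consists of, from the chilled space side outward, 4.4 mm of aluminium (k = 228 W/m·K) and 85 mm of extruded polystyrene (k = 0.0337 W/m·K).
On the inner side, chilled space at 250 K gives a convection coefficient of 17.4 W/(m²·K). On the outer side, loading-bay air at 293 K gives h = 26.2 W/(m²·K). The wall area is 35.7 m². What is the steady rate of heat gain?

Q ≈ 586 W

Treating each layer as a thermal resistance in series:
R_inner film = 1/(h_i·A) = 1/(17.4×35.7) = 0.00161 K/W
R_aluminium = L/(kA) = 0.0044/(228×35.7) = 5.406×10^-7 K/W
R_extruded polystyrene = L/(kA) = 0.085/(0.0337×35.7) = 0.07065 K/W
R_outer film = 1/(h_o·A) = 1/(26.2×35.7) = 0.001069 K/W
R_total = 0.07333 K/W
Q = ΔT / R_total = 43 / 0.07333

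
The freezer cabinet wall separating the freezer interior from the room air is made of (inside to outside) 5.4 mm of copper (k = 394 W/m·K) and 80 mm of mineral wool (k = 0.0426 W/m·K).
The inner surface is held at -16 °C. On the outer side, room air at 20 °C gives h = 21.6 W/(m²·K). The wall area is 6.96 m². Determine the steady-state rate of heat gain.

Thermal resistances in series:
R_copper = L/(kA) = 0.0054/(394×6.96) = 1.969×10^-6 K/W
R_mineral wool = L/(kA) = 0.08/(0.0426×6.96) = 0.2698 K/W
R_outer film = 1/(h_o·A) = 1/(21.6×6.96) = 0.006652 K/W
R_total = 0.2765 K/W
Q = ΔT / R_total = 36 / 0.2765

Q ≈ 130 W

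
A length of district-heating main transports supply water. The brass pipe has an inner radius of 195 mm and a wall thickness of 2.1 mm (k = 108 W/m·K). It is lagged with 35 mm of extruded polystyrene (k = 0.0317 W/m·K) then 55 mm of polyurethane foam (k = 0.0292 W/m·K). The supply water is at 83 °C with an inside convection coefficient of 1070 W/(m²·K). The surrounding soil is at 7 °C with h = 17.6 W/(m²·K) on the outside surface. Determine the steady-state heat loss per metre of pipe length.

q′ ≈ 37.8 W/m

Treating each annulus and film as a series resistance:
R_inner film = 1/(h_i·2πr₁L) = 1/(1070×2π×0.195×1) = 7.628×10^-4 K/W
R_brass pipe wall = ln(197.1/195)/(2π×108×1) = 1.579×10^-5 K/W
R_extruded polystyrene = ln(232.1/197.1)/(2π×0.0317×1) = 0.8207 K/W
R_polyurethane foam = ln(287.1/232.1)/(2π×0.0292×1) = 1.159 K/W
R_outer film = 1/(h_o·2πr_oL) = 1/(17.6×2π×0.2871×1) = 0.0315 K/W
R_total = 2.012 K/W
Q = ΔT/R_total = 76/2.012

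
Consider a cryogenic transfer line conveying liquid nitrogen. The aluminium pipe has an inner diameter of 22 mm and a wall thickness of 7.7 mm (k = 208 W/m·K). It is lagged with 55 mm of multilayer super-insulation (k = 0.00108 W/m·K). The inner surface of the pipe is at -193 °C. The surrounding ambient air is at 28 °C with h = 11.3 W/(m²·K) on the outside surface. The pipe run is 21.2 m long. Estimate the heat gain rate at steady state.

Per-layer cylindrical resistances, series-summed:
R_aluminium pipe wall = ln(18.7/11)/(2π×208×21.2) = 1.915×10^-5 K/W
R_multilayer super-insulation = ln(73.7/18.7)/(2π×0.00108×21.2) = 9.533 K/W
R_outer film = 1/(h_o·2πr_oL) = 1/(11.3×2π×0.0737×21.2) = 0.009014 K/W
R_total = 9.542 K/W
Q = ΔT/R_total = 221/9.542

Q ≈ 23.2 W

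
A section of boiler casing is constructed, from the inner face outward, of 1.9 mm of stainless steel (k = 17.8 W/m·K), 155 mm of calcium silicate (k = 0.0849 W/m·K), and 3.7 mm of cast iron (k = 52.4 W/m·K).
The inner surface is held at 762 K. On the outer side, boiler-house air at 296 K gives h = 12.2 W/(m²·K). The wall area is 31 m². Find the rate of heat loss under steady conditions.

Series thermal resistances:
R_stainless steel = L/(kA) = 0.0019/(17.8×31) = 3.443×10^-6 K/W
R_calcium silicate = L/(kA) = 0.155/(0.0849×31) = 0.05889 K/W
R_cast iron = L/(kA) = 0.0037/(52.4×31) = 2.278×10^-6 K/W
R_outer film = 1/(h_o·A) = 1/(12.2×31) = 0.002644 K/W
R_total = 0.06154 K/W
Q = ΔT / R_total = 466 / 0.06154

Q ≈ 7570 W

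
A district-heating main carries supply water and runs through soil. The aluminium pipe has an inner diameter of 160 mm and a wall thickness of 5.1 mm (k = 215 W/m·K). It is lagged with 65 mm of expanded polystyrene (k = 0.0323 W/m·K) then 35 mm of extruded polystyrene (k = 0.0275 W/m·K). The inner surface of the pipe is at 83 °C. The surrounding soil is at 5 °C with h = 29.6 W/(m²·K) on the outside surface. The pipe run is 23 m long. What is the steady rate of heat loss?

Q ≈ 444 W

Radial resistances (cylindrical: R_cond = ln(r_o/r_i)/(2πkL), R_conv = 1/(h·2πrL)):
R_aluminium pipe wall = ln(85.1/80)/(2π×215×23) = 1.989×10^-6 K/W
R_expanded polystyrene = ln(150.1/85.1)/(2π×0.0323×23) = 0.1216 K/W
R_extruded polystyrene = ln(185.1/150.1)/(2π×0.0275×23) = 0.05274 K/W
R_outer film = 1/(h_o·2πr_oL) = 1/(29.6×2π×0.1851×23) = 0.001263 K/W
R_total = 0.1756 K/W
Q = ΔT/R_total = 78/0.1756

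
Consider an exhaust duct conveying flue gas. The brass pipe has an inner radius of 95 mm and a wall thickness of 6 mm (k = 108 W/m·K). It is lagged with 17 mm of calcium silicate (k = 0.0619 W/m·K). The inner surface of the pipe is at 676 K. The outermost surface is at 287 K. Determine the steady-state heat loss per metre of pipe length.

q′ ≈ 972 W/m

For a radial system each layer contributes R = ln(r_out/r_in)/(2πkL); films add R = 1/(hA).
R_brass pipe wall = ln(101/95)/(2π×108×1) = 9.025×10^-5 K/W
R_calcium silicate = ln(118/101)/(2π×0.0619×1) = 0.4 K/W
R_total = 0.4001 K/W
Q = ΔT/R_total = 389/0.4001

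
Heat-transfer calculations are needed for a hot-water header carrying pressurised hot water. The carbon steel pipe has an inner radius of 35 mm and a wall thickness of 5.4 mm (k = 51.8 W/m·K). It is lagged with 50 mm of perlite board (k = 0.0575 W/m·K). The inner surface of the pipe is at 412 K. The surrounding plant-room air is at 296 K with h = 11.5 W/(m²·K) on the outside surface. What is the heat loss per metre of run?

Per-layer cylindrical resistances, series-summed:
R_carbon steel pipe wall = ln(40.4/35)/(2π×51.8×1) = 4.408×10^-4 K/W
R_perlite board = ln(90.4/40.4)/(2π×0.0575×1) = 2.229 K/W
R_outer film = 1/(h_o·2πr_oL) = 1/(11.5×2π×0.0904×1) = 0.1531 K/W
R_total = 2.383 K/W
Q = ΔT/R_total = 116/2.383

q′ ≈ 48.7 W/m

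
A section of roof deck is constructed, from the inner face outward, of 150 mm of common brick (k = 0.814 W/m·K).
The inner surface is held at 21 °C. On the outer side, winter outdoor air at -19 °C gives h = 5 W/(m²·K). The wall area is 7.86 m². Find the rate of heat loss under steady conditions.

Thermal resistances in series:
R_common brick = L/(kA) = 0.15/(0.814×7.86) = 0.02344 K/W
R_outer film = 1/(h_o·A) = 1/(5×7.86) = 0.02545 K/W
R_total = 0.04889 K/W
Q = ΔT / R_total = 40 / 0.04889

Q ≈ 818 W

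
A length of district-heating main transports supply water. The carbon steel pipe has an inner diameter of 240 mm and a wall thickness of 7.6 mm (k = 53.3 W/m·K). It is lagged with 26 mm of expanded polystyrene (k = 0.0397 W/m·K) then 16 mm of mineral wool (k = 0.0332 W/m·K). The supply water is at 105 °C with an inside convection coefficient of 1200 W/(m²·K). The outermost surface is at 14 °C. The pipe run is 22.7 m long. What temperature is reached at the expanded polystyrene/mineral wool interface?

T ≈ 49.4 °C

Treating each annulus and film as a series resistance:
R_inner film = 1/(h_i·2πr₁L) = 1/(1200×2π×0.12×22.7) = 4.869×10^-5 K/W
R_carbon steel pipe wall = ln(127.6/120)/(2π×53.3×22.7) = 8.078×10^-6 K/W
R_expanded polystyrene = ln(153.6/127.6)/(2π×0.0397×22.7) = 0.03275 K/W
R_mineral wool = ln(169.6/153.6)/(2π×0.0332×22.7) = 0.02093 K/W
R_total = 0.05373 K/W
Q = ΔT/R_total = 91/0.05373
Q = 1690 W
T_interface = T_inner − Q·ΣR(inner→interface) = 105 − 1690×0.03281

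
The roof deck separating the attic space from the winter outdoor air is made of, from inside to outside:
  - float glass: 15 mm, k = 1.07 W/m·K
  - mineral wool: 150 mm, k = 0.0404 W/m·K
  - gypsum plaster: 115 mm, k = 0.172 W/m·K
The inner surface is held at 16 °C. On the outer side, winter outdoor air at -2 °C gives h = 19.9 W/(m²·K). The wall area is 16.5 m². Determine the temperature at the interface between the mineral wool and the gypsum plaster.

T ≈ 0.911 °C

Series thermal resistances:
R_float glass = L/(kA) = 0.015/(1.07×16.5) = 8.496×10^-4 K/W
R_mineral wool = L/(kA) = 0.15/(0.0404×16.5) = 0.225 K/W
R_gypsum plaster = L/(kA) = 0.115/(0.172×16.5) = 0.04052 K/W
R_outer film = 1/(h_o·A) = 1/(19.9×16.5) = 0.003046 K/W
R_total = 0.2694 K/W;  Q = ΔT/R_total = 18/0.2694 = 66.81 W
T_interface = T_inner − Q·ΣR(inner→interface) = 16 − 66.8×0.2259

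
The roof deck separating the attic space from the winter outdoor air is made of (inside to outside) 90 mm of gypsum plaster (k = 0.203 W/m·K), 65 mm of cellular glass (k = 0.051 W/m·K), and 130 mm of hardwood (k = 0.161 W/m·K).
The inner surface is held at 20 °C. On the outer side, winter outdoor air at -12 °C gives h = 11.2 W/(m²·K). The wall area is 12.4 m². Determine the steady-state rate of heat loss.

Q ≈ 152 W

Thermal resistances in series:
R_gypsum plaster = L/(kA) = 0.09/(0.203×12.4) = 0.03575 K/W
R_cellular glass = L/(kA) = 0.065/(0.051×12.4) = 0.1028 K/W
R_hardwood = L/(kA) = 0.13/(0.161×12.4) = 0.06512 K/W
R_outer film = 1/(h_o·A) = 1/(11.2×12.4) = 0.0072 K/W
R_total = 0.2109 K/W
Q = ΔT / R_total = 32 / 0.2109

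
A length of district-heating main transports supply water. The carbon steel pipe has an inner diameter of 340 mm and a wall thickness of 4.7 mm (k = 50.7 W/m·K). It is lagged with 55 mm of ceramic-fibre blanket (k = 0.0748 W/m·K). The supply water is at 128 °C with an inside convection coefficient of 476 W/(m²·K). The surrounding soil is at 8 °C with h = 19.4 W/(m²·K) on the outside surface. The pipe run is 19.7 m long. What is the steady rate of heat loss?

Treating each annulus and film as a series resistance:
R_inner film = 1/(h_i·2πr₁L) = 1/(476×2π×0.17×19.7) = 9.984×10^-5 K/W
R_carbon steel pipe wall = ln(174.7/170)/(2π×50.7×19.7) = 4.346×10^-6 K/W
R_ceramic-fibre blanket = ln(229.7/174.7)/(2π×0.0748×19.7) = 0.02956 K/W
R_outer film = 1/(h_o·2πr_oL) = 1/(19.4×2π×0.2297×19.7) = 0.001813 K/W
R_total = 0.03148 K/W
Q = ΔT/R_total = 120/0.03148

Q ≈ 3810 W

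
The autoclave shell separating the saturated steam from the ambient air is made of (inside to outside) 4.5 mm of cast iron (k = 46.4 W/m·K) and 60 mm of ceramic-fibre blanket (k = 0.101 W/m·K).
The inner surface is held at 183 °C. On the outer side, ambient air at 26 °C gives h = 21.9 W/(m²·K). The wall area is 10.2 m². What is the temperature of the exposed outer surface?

Treating each layer as a thermal resistance in series:
R_cast iron = L/(kA) = 0.0045/(46.4×10.2) = 9.508×10^-6 K/W
R_ceramic-fibre blanket = L/(kA) = 0.06/(0.101×10.2) = 0.05824 K/W
R_outer film = 1/(h_o·A) = 1/(21.9×10.2) = 0.004477 K/W
R_total = 0.06273 K/W;  Q = ΔT/R_total = 157/0.06273 = 2503 W
T_interface = T_inner − Q·ΣR(inner→interface) = 183 − 2500×0.05825

T ≈ 37.2 °C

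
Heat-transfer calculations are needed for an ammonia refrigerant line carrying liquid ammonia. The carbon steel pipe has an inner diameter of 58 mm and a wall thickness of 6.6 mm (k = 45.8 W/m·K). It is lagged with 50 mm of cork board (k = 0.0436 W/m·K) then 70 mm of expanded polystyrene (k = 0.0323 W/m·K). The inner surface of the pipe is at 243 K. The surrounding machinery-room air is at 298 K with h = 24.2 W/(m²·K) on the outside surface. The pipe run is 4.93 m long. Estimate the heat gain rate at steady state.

Per-layer cylindrical resistances, series-summed:
R_carbon steel pipe wall = ln(35.6/29)/(2π×45.8×4.93) = 1.445×10^-4 K/W
R_cork board = ln(85.6/35.6)/(2π×0.0436×4.93) = 0.6496 K/W
R_expanded polystyrene = ln(155.6/85.6)/(2π×0.0323×4.93) = 0.5973 K/W
R_outer film = 1/(h_o·2πr_oL) = 1/(24.2×2π×0.1556×4.93) = 0.008573 K/W
R_total = 1.256 K/W
Q = ΔT/R_total = 55/1.256

Q ≈ 43.8 W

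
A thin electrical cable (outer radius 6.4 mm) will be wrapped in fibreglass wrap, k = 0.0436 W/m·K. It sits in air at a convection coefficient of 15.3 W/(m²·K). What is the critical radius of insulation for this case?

r_cr ≈ 2.85 mm

For a cylinder r_cr = k/h = 0.0436/15.3
r_cr = 2.85 mm; since the bare radius (6.4 mm) is above r_cr, any added insulation will reduce heat loss.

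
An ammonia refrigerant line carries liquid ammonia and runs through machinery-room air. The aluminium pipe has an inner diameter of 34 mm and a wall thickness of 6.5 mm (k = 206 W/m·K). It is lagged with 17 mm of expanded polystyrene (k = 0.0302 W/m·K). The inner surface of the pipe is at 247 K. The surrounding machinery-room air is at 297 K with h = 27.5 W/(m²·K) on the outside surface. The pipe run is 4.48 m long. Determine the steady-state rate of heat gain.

Cylindrical conduction, so R = ln(r₂/r₁)/(2πkL) per layer, in series:
R_aluminium pipe wall = ln(23.5/17)/(2π×206×4.48) = 5.584×10^-5 K/W
R_expanded polystyrene = ln(40.5/23.5)/(2π×0.0302×4.48) = 0.6403 K/W
R_outer film = 1/(h_o·2πr_oL) = 1/(27.5×2π×0.0405×4.48) = 0.0319 K/W
R_total = 0.6722 K/W
Q = ΔT/R_total = 50/0.6722

Q ≈ 74.4 W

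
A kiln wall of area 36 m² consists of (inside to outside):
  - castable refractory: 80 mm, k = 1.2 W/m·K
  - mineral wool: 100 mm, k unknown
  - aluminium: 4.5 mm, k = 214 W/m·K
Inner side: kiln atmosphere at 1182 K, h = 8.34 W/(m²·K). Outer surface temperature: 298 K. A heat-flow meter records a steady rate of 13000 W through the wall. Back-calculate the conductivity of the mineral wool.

k ≈ 0.0442 W/(m·K)

Series thermal resistances:
R_inner film = 1/(h_i·A) = 1/(8.34×36) = 0.003331 K/W
R_castable refractory = L/(kA) = 0.08/(1.2×36) = 0.001852 K/W
R_aluminium = L/(kA) = 0.0045/(214×36) = 5.841×10^-7 K/W
Sum of known resistances R_other = 0.005183 K/W
Total R = ΔT/Q = 884/13000 = 0.068 K/W
R_mineral wool = R_total − R_other = 0.06282 K/W
k = L/(R·A) = 0.1/(0.06282×36)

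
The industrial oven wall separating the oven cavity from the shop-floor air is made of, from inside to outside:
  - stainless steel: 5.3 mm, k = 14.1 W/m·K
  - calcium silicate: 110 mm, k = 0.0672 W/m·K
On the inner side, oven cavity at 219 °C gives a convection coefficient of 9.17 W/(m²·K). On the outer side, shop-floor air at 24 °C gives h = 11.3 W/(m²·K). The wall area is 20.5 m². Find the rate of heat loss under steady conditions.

Thermal resistances in series:
R_inner film = 1/(h_i·A) = 1/(9.17×20.5) = 0.00532 K/W
R_stainless steel = L/(kA) = 0.0053/(14.1×20.5) = 1.834×10^-5 K/W
R_calcium silicate = L/(kA) = 0.11/(0.0672×20.5) = 0.07985 K/W
R_outer film = 1/(h_o·A) = 1/(11.3×20.5) = 0.004317 K/W
R_total = 0.0895 K/W
Q = ΔT / R_total = 195 / 0.0895

Q ≈ 2180 W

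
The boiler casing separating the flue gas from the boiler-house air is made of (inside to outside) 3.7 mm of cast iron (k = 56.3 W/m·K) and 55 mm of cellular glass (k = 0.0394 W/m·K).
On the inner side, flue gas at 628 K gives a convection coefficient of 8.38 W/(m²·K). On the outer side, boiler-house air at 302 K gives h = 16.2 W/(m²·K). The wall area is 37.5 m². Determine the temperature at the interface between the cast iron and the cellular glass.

T ≈ 603 K

Using the resistance-network approach (series):
R_inner film = 1/(h_i·A) = 1/(8.38×37.5) = 0.003182 K/W
R_cast iron = L/(kA) = 0.0037/(56.3×37.5) = 1.753×10^-6 K/W
R_cellular glass = L/(kA) = 0.055/(0.0394×37.5) = 0.03723 K/W
R_outer film = 1/(h_o·A) = 1/(16.2×37.5) = 0.001646 K/W
R_total = 0.04206 K/W;  Q = ΔT/R_total = 326/0.04206 = 7752 W
T_interface = T_inner − Q·ΣR(inner→interface) = 628 − 7750×0.003184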